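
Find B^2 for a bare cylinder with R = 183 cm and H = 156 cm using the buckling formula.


B^2 = (2.405/R)^2 + (pi/H)^2
B^2 = (2.405/183)^2 + (pi/156)^2
B^2 = 5.7827e-04 /cm^2

5.7827e-04


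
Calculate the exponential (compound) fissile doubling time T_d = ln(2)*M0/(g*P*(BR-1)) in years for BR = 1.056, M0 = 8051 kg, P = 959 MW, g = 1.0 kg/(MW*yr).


Breeding gain G = BR - 1 = 1.056 - 1 = 0.056
Fissile production rate = g * P * G = 1.0 * 959 * 0.056 = 53.704 kg/yr
T_d = ln(2) * M0 / (g * P * G)
T_d = ln(2) * 8051 / 53.704 = 103.91 yr

103.91


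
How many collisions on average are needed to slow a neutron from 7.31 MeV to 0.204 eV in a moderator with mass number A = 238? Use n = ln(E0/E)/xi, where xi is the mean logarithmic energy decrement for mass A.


xi = 1 + (A-1)^2/(2A)*ln((A-1)/(A+1)) = 0.008379872 (for A = 238)
n = ln(E0/E) / xi
n = ln(7.31e6 / 0.204) / 0.008379872
n = ln(3.583333e+07) / 0.008379872 = 2075.7

2075.7


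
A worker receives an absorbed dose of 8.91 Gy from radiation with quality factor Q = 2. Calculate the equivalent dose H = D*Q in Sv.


H = D * Q
H = 8.91 * 2
H = 17.820 Sv

17.820


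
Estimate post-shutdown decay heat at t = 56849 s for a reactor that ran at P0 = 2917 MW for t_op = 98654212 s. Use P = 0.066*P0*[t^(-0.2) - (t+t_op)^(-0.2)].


P/P0 = 0.066 * [t^(-0.2) - (t + t_op)^(-0.2)]
P/P0 = 0.066 * [56849^(-0.2) - (56849 + 98654212)^(-0.2)]
P/P0 = 0.066 * [0.1119581 - 0.02518412] = 0.005727083
P = 2917 * 0.005727083 = 16.706 MW

16.706


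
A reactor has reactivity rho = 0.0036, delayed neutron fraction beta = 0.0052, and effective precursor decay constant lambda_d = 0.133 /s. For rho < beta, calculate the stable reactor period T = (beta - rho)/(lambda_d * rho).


T = (beta - rho) / (lambda_d * rho)
T = (0.0052 - 0.0036) / (0.133 * 0.0036)
T = 3.3417 s

3.3417


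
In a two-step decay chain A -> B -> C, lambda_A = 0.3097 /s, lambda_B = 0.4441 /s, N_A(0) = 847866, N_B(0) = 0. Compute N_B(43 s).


N_B(t) = lambda_A * N_A0 / (lambda_B - lambda_A) * [exp(-lambda_A*t) - exp(-lambda_B*t)]
exp(-0.3097*43) = 1.646103e-06; exp(-0.4441*43) = 5.088412e-09
N_B = 0.3097 * 847866 / (0.4441 - 0.3097) * (1.646103e-06 - 5.088412e-09)
N_B = 3.2061

3.2061


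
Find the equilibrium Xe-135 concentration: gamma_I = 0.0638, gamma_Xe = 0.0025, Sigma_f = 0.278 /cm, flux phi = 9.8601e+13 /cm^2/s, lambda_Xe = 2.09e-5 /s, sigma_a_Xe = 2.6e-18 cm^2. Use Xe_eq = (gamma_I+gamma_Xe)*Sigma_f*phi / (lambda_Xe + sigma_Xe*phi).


Xe_eq = (gamma_I + gamma_Xe) * Sigma_f * phi / (lambda_Xe + sigma_Xe * phi)
Numerator = (0.0638 + 0.0025) * 0.278 * 9.8601e+13 = 1.817354e+12
Denominator = 2.09e-5 + 2.6e-18 * 9.8601e+13 = 2.772626e-04
Xe_eq = 1.817354e+12 / 2.772626e-04 = 6.5546e+15 /cm^3

6.5546e+15


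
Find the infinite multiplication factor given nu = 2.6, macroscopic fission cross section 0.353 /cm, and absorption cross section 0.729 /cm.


k_inf = nu * Sigma_f / Sigma_a
k_inf = 2.6 * 0.353 / 0.729
k_inf = 1.2590

1.2590


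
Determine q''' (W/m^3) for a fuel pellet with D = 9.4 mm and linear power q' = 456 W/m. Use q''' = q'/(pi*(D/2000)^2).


r = D / 2 / 1000 = 9.4 / 2 / 1000 = 0.0047 m
q''' = q' / (pi * r^2)
q''' = 456 / (pi * 0.0047^2)
q''' = 6.5708e+06 W/m^3

6.5708e+06


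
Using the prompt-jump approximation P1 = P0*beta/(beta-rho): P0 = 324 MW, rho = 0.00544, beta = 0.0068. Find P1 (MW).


P1/P0 = beta / (beta - rho)
P1/P0 = 0.0068 / (0.0068 - 0.00544) = 5.000000
P1 = 324 * 5.000000 = 1620.0 MW

1620.0


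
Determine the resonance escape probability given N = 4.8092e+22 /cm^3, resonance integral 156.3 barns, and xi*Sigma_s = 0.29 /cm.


p = exp(-N * I * 1e-24 / (xi*Sigma_s))
p = exp(-4.8092e+22 * 156.3 * 1e-24 / 0.29)
p = 5.5350e-12

5.5350e-12


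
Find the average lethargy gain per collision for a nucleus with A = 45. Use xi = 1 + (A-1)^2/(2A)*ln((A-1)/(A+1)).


xi = 1 + (A-1)^2/(2A) * ln((A-1)/(A+1))
xi = 1 + (45-1)^2/(2*45) * ln((45-1)/(45 +1))
xi = 0.043793

0.043793


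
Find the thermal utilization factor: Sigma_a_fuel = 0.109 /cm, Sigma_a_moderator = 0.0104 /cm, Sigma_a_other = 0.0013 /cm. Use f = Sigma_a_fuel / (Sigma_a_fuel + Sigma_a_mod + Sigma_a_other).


f = Sigma_a_fuel / (Sigma_a_fuel + Sigma_a_mod + Sigma_a_other)
f = 0.109 / (0.109 + 0.0104 + 0.0013)
f = 0.90307

0.90307


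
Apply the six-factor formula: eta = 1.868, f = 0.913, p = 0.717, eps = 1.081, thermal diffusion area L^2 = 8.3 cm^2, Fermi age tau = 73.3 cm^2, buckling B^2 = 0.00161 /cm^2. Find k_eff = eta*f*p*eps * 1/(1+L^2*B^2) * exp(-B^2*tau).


k_inf = eta*f*p*eps = 1.868*0.913*0.717*1.081 = 1.321881
P_TNL = 1/(1 + L^2*B^2) = 1/(1 + 8.3*0.00161) = 0.9868132
P_FNL = exp(-B^2*tau) = exp(-0.00161*73.3) = 0.8886845
k_eff = k_inf * P_TNL * P_FNL = 1.321881 * 0.9868132 * 0.8886845
k_eff = 1.1592

1.1592


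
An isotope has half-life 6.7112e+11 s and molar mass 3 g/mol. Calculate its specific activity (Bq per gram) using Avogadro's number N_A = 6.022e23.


lambda = ln(2) / t_half = ln(2) / 6.7112e+11 = 1.032822e-12 /s
SA = lambda * N_A / M
SA = 1.032822e-12 * 6.022e23 / 3
SA = 2.0732e+11 Bq/g

2.0732e+11


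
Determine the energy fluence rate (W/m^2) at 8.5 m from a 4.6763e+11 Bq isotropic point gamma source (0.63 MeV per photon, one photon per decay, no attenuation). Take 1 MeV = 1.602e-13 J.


psi = A * E * 1.602e-13 / (4*pi*r^2)
psi = 4.6763e+11 * 0.63 * 1.602e-13 / (4*pi*8.5^2)
psi = 5.1983e-05 W/m^2

5.1983e-05


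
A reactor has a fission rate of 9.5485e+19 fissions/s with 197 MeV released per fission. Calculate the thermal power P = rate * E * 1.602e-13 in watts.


P = fission_rate * E_MeV * 1.602e-13
P = 9.5485e+19 * 197 * 1.602e-13
P = 3.0134e+09 W

3.0134e+09


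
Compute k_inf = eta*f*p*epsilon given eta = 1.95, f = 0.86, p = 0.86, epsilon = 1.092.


k_inf = eta * f * p * epsilon
k_inf = 1.95 * 0.86 * 0.86 * 1.092
k_inf = 1.5749

1.5749


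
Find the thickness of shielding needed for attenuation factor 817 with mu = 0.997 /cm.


x = ln(factor) / mu
x = ln(817) / 0.997
x = 6.7258 cm

6.7258


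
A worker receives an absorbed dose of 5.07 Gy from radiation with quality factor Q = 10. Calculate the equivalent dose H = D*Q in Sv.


H = D * Q
H = 5.07 * 10
H = 50.700 Sv

50.700


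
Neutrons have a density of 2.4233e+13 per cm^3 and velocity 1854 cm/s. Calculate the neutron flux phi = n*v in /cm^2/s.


phi = n * v
phi = 2.4233e+13 * 1854
phi = 4.4928e+16 /cm^2/s

4.4928e+16


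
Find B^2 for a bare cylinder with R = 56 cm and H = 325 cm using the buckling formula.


B^2 = (2.405/R)^2 + (pi/H)^2
B^2 = (2.405/56)^2 + (pi/325)^2
B^2 = 0.0019378 /cm^2

0.0019378


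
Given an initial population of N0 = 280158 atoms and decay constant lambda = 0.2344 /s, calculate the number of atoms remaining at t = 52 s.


N = N0 * exp(-lambda * t)
N = 280158 * exp(-0.2344 * 52)
N = 1.4252

1.4252


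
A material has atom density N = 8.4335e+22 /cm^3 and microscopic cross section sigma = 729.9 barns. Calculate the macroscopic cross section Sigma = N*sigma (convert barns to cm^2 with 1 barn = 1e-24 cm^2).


Sigma = N * sigma_barns * 1e-24
Sigma = 8.4335e+22 * 729.9 * 1e-24
Sigma = 61.556 /cm

61.556


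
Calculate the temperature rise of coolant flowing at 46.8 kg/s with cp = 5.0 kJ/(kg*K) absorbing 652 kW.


dT = Q / (m_dot * cp)
dT = 652 / (46.8 * 5.0)
dT = 2.7863 C

2.7863


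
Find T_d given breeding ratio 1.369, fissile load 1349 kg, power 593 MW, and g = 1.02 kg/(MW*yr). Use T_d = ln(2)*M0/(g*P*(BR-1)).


Breeding gain G = BR - 1 = 1.369 - 1 = 0.369
Fissile production rate = g * P * G = 1.02 * 593 * 0.369 = 223.19334 kg/yr
T_d = ln(2) * M0 / (g * P * G)
T_d = ln(2) * 1349 / 223.19334 = 4.1894 yr

4.1894


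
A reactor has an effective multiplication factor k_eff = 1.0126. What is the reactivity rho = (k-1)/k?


rho = (k_eff - 1) / k_eff
rho = (1.0126 - 1) / 1.0126
rho = 0.012443

0.012443


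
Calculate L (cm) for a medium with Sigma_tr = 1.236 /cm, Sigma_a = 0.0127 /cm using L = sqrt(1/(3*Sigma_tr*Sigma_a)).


D = 1 / (3 * Sigma_tr) = 1 / (3 * 1.236) = 0.2696872 cm
L = sqrt(D / Sigma_a)
L = sqrt(0.2696872 / 0.0127)
L = 4.6082 cm

4.6082


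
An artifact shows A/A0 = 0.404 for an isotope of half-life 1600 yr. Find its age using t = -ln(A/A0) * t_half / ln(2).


lambda = ln(2) / t_half = ln(2) / 1600 = 4.332170e-04 /yr
t = -ln(A/A0) / lambda
t = -ln(0.404) / 4.332170e-04
t = 2092.1 yr

2092.1


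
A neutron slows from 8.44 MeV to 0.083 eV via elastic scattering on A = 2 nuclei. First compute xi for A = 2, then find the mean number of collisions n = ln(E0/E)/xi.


xi = 1 + (A-1)^2/(2A)*ln((A-1)/(A+1)) = 0.7253469 (for A = 2)
n = ln(E0/E) / xi
n = ln(8.44e6 / 0.083) / 0.7253469
n = ln(1.016867e+08) / 0.7253469 = 25.419

25.419


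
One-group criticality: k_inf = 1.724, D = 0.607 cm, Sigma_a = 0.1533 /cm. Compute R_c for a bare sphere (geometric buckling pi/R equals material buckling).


L^2 = D / Sigma_a = 0.607 / 0.1533 = 3.959556 cm^2
B_m^2 = (k_inf - 1) / L^2 = (1.724 - 1) / 3.959556 = 0.1828488 /cm^2
For a bare sphere: B_g = pi/R, so R_c = pi / sqrt(B_m^2)
R_c = pi / sqrt(0.1828488) = 7.3469 cm

7.3469


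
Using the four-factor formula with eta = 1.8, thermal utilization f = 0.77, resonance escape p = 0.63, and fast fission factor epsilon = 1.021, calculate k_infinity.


k_inf = eta * f * p * epsilon
k_inf = 1.8 * 0.77 * 0.63 * 1.021
k_inf = 0.89152

0.89152


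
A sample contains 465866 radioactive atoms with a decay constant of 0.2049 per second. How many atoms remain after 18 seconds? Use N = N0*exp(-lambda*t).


N = N0 * exp(-lambda * t)
N = 465866 * exp(-0.2049 * 18)
N = 11655

11655


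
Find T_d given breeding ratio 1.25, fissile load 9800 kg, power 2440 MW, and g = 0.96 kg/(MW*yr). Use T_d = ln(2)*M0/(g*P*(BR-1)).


Breeding gain G = BR - 1 = 1.25 - 1 = 0.25
Fissile production rate = g * P * G = 0.96 * 2440 * 0.25 = 585.6 kg/yr
T_d = ln(2) * M0 / (g * P * G)
T_d = ln(2) * 9800 / 585.6 = 11.600 yr

11.600


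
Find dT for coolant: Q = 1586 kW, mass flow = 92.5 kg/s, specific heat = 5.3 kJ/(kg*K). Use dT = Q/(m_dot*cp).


dT = Q / (m_dot * cp)
dT = 1586 / (92.5 * 5.3)
dT = 3.2351 C

3.2351


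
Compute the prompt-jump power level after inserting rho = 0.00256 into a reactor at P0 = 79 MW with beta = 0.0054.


P1/P0 = beta / (beta - rho)
P1/P0 = 0.0054 / (0.0054 - 0.00256) = 1.901408
P1 = 79 * 1.901408 = 150.21 MW

150.21


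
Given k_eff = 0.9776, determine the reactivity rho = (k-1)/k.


rho = (k_eff - 1) / k_eff
rho = (0.9776 - 1) / 0.9776
rho = -0.022913

-0.022913


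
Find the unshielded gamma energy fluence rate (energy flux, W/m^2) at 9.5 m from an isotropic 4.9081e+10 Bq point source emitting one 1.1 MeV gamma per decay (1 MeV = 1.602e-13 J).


psi = A * E * 1.602e-13 / (4*pi*r^2)
psi = 4.9081e+10 * 1.1 * 1.602e-13 / (4*pi*9.5^2)
psi = 7.6263e-06 W/m^2

7.6263e-06


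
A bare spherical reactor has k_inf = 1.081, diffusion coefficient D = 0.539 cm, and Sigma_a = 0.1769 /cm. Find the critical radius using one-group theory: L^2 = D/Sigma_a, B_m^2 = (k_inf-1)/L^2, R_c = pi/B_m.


L^2 = D / Sigma_a = 0.539 / 0.1769 = 3.046919 cm^2
B_m^2 = (k_inf - 1) / L^2 = (1.081 - 1) / 3.046919 = 0.02658423 /cm^2
For a bare sphere: B_g = pi/R, so R_c = pi / sqrt(B_m^2)
R_c = pi / sqrt(0.02658423) = 19.268 cm

19.268


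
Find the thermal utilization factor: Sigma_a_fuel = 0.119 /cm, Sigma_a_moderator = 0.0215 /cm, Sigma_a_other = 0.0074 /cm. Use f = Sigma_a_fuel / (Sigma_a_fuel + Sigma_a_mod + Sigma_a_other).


f = Sigma_a_fuel / (Sigma_a_fuel + Sigma_a_mod + Sigma_a_other)
f = 0.119 / (0.119 + 0.0215 + 0.0074)
f = 0.80460

0.80460


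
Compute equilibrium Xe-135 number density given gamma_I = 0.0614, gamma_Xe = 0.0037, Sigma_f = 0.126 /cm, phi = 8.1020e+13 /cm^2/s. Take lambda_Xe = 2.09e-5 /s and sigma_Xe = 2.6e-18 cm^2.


Xe_eq = (gamma_I + gamma_Xe) * Sigma_f * phi / (lambda_Xe + sigma_Xe * phi)
Numerator = (0.0614 + 0.0037) * 0.126 * 8.1020e+13 = 6.645747e+11
Denominator = 2.09e-5 + 2.6e-18 * 8.1020e+13 = 2.315520e-04
Xe_eq = 6.645747e+11 / 2.315520e-04 = 2.8701e+15 /cm^3

2.8701e+15


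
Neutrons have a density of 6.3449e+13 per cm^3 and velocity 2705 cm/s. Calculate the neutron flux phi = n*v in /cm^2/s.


phi = n * v
phi = 6.3449e+13 * 2705
phi = 1.7163e+17 /cm^2/s

1.7163e+17


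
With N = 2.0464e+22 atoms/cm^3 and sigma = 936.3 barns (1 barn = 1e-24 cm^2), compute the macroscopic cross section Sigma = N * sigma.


Sigma = N * sigma_barns * 1e-24
Sigma = 2.0464e+22 * 936.3 * 1e-24
Sigma = 19.160 /cm

19.160


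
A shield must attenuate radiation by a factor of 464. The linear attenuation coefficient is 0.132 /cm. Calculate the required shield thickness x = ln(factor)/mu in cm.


x = ln(factor) / mu
x = ln(464) / 0.132
x = 46.514 cm

46.514


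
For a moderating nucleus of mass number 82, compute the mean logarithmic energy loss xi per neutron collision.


xi = 1 + (A-1)^2/(2A) * ln((A-1)/(A+1))
xi = 1 + (82-1)^2/(2*82) * ln((82-1)/(82 +1))
xi = 0.024193

0.024193


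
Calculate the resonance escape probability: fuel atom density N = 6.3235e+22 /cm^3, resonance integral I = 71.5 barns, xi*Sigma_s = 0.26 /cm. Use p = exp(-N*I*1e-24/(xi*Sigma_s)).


p = exp(-N * I * 1e-24 / (xi*Sigma_s))
p = exp(-6.3235e+22 * 71.5 * 1e-24 / 0.26)
p = 2.8040e-08

2.8040e-08


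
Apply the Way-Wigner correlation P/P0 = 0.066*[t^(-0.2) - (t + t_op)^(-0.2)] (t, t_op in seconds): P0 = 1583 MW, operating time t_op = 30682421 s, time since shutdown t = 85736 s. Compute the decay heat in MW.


P/P0 = 0.066 * [t^(-0.2) - (t + t_op)^(-0.2)]
P/P0 = 0.066 * [85736^(-0.2) - (85736 + 30682421)^(-0.2)]
P/P0 = 0.066 * [0.1031258 - 0.03179653] = 0.004707732
P = 1583 * 0.004707732 = 7.4523 MW

7.4523


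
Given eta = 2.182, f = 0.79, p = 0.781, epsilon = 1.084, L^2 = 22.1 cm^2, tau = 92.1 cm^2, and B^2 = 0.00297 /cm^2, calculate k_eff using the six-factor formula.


k_inf = eta*f*p*eps = 2.182*0.79*0.781*1.084 = 1.459359
P_TNL = 1/(1 + L^2*B^2) = 1/(1 + 22.1*0.00297) = 0.9384059
P_FNL = exp(-B^2*tau) = exp(-0.00297*92.1) = 0.7606842
k_eff = k_inf * P_TNL * P_FNL = 1.459359 * 0.9384059 * 0.7606842
k_eff = 1.0417

1.0417


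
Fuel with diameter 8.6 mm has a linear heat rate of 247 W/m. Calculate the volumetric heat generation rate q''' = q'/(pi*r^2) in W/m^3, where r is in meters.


r = D / 2 / 1000 = 8.6 / 2 / 1000 = 0.0043 m
q''' = q' / (pi * r^2)
q''' = 247 / (pi * 0.0043^2)
q''' = 4.2522e+06 W/m^3

4.2522e+06


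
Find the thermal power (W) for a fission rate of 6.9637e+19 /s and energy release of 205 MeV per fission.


P = fission_rate * E_MeV * 1.602e-13
P = 6.9637e+19 * 205 * 1.602e-13
P = 2.2869e+09 W

2.2869e+09


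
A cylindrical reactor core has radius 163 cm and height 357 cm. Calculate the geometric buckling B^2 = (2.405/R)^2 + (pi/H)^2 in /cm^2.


B^2 = (2.405/R)^2 + (pi/H)^2
B^2 = (2.405/163)^2 + (pi/357)^2
B^2 = 2.9514e-04 /cm^2

2.9514e-04


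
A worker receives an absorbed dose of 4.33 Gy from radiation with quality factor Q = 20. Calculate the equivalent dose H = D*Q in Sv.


H = D * Q
H = 4.33 * 20
H = 86.600 Sv

86.600


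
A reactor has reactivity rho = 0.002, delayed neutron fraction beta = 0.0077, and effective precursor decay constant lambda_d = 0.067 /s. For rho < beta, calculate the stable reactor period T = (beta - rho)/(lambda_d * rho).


T = (beta - rho) / (lambda_d * rho)
T = (0.0077 - 0.002) / (0.067 * 0.002)
T = 42.537 s

42.537


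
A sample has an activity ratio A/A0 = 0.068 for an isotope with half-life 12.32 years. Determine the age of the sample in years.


lambda = ln(2) / t_half = ln(2) / 12.32 = 0.05626195 /yr
t = -ln(A/A0) / lambda
t = -ln(0.068) / 0.05626195
t = 47.781 yr

47.781


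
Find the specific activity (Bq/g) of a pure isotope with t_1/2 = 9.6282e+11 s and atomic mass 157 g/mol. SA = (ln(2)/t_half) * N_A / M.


lambda = ln(2) / t_half = ln(2) / 9.6282e+11 = 7.199136e-13 /s
SA = lambda * N_A / M
SA = 7.199136e-13 * 6.022e23 / 157
SA = 2.7614e+09 Bq/g

2.7614e+09


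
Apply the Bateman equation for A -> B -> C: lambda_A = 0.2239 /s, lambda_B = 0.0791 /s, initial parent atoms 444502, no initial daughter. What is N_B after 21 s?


N_B(t) = lambda_A * N_A0 / (lambda_B - lambda_A) * [exp(-lambda_A*t) - exp(-lambda_B*t)]
exp(-0.2239*21) = 0.009078012; exp(-0.0791*21) = 0.1899299
N_B = 0.2239 * 444502 / (0.0791 - 0.2239) * (0.009078012 - 0.1899299)
N_B = 124303

124303


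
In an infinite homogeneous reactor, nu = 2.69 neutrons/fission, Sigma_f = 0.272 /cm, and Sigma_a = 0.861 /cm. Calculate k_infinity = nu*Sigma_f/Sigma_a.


k_inf = nu * Sigma_f / Sigma_a
k_inf = 2.69 * 0.272 / 0.861
k_inf = 0.84980

0.84980


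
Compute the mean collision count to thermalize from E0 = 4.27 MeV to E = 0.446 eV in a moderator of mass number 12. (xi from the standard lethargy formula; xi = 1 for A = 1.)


xi = 1 + (A-1)^2/(2A)*ln((A-1)/(A+1)) = 0.1577690 (for A = 12)
n = ln(E0/E) / xi
n = ln(4.27e6 / 0.446) / 0.1577690
n = ln(9.573991e+06) / 0.1577690 = 101.89

101.89


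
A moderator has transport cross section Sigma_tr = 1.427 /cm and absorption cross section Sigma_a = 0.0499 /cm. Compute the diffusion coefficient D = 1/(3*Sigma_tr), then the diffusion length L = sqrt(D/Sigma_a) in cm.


D = 1 / (3 * Sigma_tr) = 1 / (3 * 1.427) = 0.2335903 cm
L = sqrt(D / Sigma_a)
L = sqrt(0.2335903 / 0.0499)
L = 2.1636 cm

2.1636


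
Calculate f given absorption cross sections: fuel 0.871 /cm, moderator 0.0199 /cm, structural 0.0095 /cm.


f = Sigma_a_fuel / (Sigma_a_fuel + Sigma_a_mod + Sigma_a_other)
f = 0.871 / (0.871 + 0.0199 + 0.0095)
f = 0.96735

0.96735


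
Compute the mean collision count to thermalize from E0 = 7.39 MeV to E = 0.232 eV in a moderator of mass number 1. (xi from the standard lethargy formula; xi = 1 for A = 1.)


xi = 1 + (A-1)^2/(2A)*ln((A-1)/(A+1)) = 1 (for A = 1)
n = ln(E0/E) / xi
n = ln(7.39e6 / 0.232) / 1
n = ln(3.185345e+07) / 1 = 17.277

17.277


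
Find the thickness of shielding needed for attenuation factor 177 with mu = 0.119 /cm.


x = ln(factor) / mu
x = ln(177) / 0.119
x = 43.497 cm

43.497


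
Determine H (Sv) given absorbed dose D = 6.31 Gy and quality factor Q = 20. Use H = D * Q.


H = D * Q
H = 6.31 * 20
H = 126.20 Sv

126.20


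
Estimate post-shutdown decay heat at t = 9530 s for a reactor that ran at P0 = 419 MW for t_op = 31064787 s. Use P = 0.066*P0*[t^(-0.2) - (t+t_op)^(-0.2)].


P/P0 = 0.066 * [t^(-0.2) - (t + t_op)^(-0.2)]
P/P0 = 0.066 * [9530^(-0.2) - (9530 + 31064787)^(-0.2)]
P/P0 = 0.066 * [0.1600226 - 0.03173362] = 0.008467073
P = 419 * 0.008467073 = 3.5477 MW

3.5477


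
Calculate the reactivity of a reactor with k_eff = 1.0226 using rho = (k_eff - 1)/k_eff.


rho = (k_eff - 1) / k_eff
rho = (1.0226 - 1) / 1.0226
rho = 0.022101

0.022101


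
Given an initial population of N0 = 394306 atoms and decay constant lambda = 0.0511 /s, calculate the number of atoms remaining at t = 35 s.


N = N0 * exp(-lambda * t)
N = 394306 * exp(-0.0511 * 35)
N = 65932

65932


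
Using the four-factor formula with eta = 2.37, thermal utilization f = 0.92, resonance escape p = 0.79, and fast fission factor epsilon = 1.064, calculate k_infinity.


k_inf = eta * f * p * epsilon
k_inf = 2.37 * 0.92 * 0.79 * 1.064
k_inf = 1.8328

1.8328


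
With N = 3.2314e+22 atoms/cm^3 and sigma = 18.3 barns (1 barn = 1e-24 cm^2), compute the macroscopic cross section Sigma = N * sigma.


Sigma = N * sigma_barns * 1e-24
Sigma = 3.2314e+22 * 18.3 * 1e-24
Sigma = 0.59135 /cm

0.59135


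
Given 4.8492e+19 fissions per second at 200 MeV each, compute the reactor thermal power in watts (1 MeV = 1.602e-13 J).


P = fission_rate * E_MeV * 1.602e-13
P = 4.8492e+19 * 200 * 1.602e-13
P = 1.5537e+09 W

1.5537e+09


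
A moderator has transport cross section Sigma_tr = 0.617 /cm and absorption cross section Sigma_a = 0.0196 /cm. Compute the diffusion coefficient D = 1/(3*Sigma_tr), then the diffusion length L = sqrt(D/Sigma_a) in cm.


D = 1 / (3 * Sigma_tr) = 1 / (3 * 0.617) = 0.5402485 cm
L = sqrt(D / Sigma_a)
L = sqrt(0.5402485 / 0.0196)
L = 5.2501 cm

5.2501


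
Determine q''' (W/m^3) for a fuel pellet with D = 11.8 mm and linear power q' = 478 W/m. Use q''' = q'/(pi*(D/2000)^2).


r = D / 2 / 1000 = 11.8 / 2 / 1000 = 0.0059 m
q''' = q' / (pi * r^2)
q''' = 478 / (pi * 0.0059^2)
q''' = 4.3709e+06 W/m^3

4.3709e+06


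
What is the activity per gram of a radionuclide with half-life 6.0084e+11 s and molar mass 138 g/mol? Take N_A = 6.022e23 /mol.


lambda = ln(2) / t_half = ln(2) / 6.0084e+11 = 1.153630e-12 /s
SA = lambda * N_A / M
SA = 1.153630e-12 * 6.022e23 / 138
SA = 5.0342e+09 Bq/g

5.0342e+09


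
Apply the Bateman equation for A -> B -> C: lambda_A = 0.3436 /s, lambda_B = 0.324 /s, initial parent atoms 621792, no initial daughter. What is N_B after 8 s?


N_B(t) = lambda_A * N_A0 / (lambda_B - lambda_A) * [exp(-lambda_A*t) - exp(-lambda_B*t)]
exp(-0.3436*8) = 0.06400462; exp(-0.324*8) = 0.07487015
N_B = 0.3436 * 621792 / (0.324 - 0.3436) * (0.06400462 - 0.07487015)
N_B = 118439

118439


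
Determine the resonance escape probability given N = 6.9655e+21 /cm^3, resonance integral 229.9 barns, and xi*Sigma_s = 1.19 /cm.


p = exp(-N * I * 1e-24 / (xi*Sigma_s))
p = exp(-6.9655e+21 * 229.9 * 1e-24 / 1.19)
p = 0.26036

0.26036


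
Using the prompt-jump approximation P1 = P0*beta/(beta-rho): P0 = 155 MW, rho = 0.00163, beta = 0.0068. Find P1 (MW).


P1/P0 = beta / (beta - rho)
P1/P0 = 0.0068 / (0.0068 - 0.00163) = 1.315280
P1 = 155 * 1.315280 = 203.87 MW

203.87


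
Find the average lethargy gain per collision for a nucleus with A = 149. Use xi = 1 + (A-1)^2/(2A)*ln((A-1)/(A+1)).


xi = 1 + (A-1)^2/(2A) * ln((A-1)/(A+1))
xi = 1 + (149-1)^2/(2*149) * ln((149-1)/(149 +1))
xi = 0.013363

0.013363


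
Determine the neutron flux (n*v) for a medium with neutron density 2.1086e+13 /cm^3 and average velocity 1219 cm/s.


phi = n * v
phi = 2.1086e+13 * 1219
phi = 2.5704e+16 /cm^2/s

2.5704e+16


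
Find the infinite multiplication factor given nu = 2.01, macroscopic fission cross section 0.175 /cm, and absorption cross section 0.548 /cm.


k_inf = nu * Sigma_f / Sigma_a
k_inf = 2.01 * 0.175 / 0.548
k_inf = 0.64188

0.64188


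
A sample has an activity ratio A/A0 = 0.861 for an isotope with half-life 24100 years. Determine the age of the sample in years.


lambda = ln(2) / t_half = ln(2) / 24100 = 2.876129e-05 /yr
t = -ln(A/A0) / lambda
t = -ln(0.861) / 2.876129e-05
t = 5203.5 yr

5203.5


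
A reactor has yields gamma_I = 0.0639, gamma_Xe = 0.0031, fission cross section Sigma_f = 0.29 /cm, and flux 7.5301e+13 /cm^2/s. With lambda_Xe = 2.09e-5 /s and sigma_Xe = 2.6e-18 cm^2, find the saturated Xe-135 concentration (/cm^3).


Xe_eq = (gamma_I + gamma_Xe) * Sigma_f * phi / (lambda_Xe + sigma_Xe * phi)
Numerator = (0.0639 + 0.0031) * 0.29 * 7.5301e+13 = 1.463098e+12
Denominator = 2.09e-5 + 2.6e-18 * 7.5301e+13 = 2.166826e-04
Xe_eq = 1.463098e+12 / 2.166826e-04 = 6.7523e+15 /cm^3

6.7523e+15


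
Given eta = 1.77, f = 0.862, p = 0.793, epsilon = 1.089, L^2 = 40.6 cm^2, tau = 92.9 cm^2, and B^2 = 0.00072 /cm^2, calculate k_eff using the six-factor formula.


k_inf = eta*f*p*eps = 1.77*0.862*0.793*1.089 = 1.317594
P_TNL = 1/(1 + L^2*B^2) = 1/(1 + 40.6*0.00072) = 0.9715982
P_FNL = exp(-B^2*tau) = exp(-0.00072*92.9) = 0.9352999
k_eff = k_inf * P_TNL * P_FNL = 1.317594 * 0.9715982 * 0.9352999
k_eff = 1.1973

1.1973


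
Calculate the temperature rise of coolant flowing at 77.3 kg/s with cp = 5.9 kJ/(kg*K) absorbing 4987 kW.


dT = Q / (m_dot * cp)
dT = 4987 / (77.3 * 5.9)
dT = 10.935 C

10.935


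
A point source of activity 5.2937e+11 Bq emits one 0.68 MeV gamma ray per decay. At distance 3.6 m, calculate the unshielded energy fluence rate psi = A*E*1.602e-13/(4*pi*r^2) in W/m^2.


psi = A * E * 1.602e-13 / (4*pi*r^2)
psi = 5.2937e+11 * 0.68 * 1.602e-13 / (4*pi*3.6^2)
psi = 3.5409e-04 W/m^2

3.5409e-04


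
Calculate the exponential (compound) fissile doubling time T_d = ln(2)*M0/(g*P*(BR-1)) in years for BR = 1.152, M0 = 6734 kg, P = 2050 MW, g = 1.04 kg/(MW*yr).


Breeding gain G = BR - 1 = 1.152 - 1 = 0.152
Fissile production rate = g * P * G = 1.04 * 2050 * 0.152 = 324.064 kg/yr
T_d = ln(2) * M0 / (g * P * G)
T_d = ln(2) * 6734 / 324.064 = 14.403 yr

14.403


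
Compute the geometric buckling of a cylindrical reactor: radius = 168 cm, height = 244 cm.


B^2 = (2.405/R)^2 + (pi/H)^2
B^2 = (2.405/168)^2 + (pi/244)^2
B^2 = 3.7071e-04 /cm^2

3.7071e-04


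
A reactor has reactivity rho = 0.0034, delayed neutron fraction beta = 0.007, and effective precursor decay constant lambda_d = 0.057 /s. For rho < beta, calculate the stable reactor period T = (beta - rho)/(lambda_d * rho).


T = (beta - rho) / (lambda_d * rho)
T = (0.007 - 0.0034) / (0.057 * 0.0034)
T = 18.576 s

18.576


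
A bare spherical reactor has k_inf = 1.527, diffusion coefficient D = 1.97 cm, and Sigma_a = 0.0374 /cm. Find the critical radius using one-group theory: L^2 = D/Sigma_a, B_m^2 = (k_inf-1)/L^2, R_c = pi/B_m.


L^2 = D / Sigma_a = 1.97 / 0.0374 = 52.67380 cm^2
B_m^2 = (k_inf - 1) / L^2 = (1.527 - 1) / 52.67380 = 0.01000497 /cm^2
For a bare sphere: B_g = pi/R, so R_c = pi / sqrt(B_m^2)
R_c = pi / sqrt(0.01000497) = 31.408 cm

31.408


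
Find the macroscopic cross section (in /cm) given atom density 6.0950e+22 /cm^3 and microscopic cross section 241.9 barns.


Sigma = N * sigma_barns * 1e-24
Sigma = 6.0950e+22 * 241.9 * 1e-24
Sigma = 14.744 /cm

14.744


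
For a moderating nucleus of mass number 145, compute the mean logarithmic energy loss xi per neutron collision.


xi = 1 + (A-1)^2/(2A) * ln((A-1)/(A+1))
xi = 1 + (145-1)^2/(2*145) * ln((145-1)/(145 +1))
xi = 0.013730

0.013730


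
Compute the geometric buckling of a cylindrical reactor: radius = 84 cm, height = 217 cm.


B^2 = (2.405/R)^2 + (pi/H)^2
B^2 = (2.405/84)^2 + (pi/217)^2
B^2 = 0.0010293 /cm^2

0.0010293


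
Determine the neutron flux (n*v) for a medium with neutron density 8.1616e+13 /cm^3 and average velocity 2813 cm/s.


phi = n * v
phi = 8.1616e+13 * 2813
phi = 2.2959e+17 /cm^2/s

2.2959e+17


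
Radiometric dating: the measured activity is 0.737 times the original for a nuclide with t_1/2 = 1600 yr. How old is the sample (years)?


lambda = ln(2) / t_half = ln(2) / 1600 = 4.332170e-04 /yr
t = -ln(A/A0) / lambda
t = -ln(0.737) / 4.332170e-04
t = 704.42 yr

704.42


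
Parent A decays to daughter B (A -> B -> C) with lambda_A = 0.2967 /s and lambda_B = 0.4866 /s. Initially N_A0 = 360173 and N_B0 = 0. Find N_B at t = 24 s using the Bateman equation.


N_B(t) = lambda_A * N_A0 / (lambda_B - lambda_A) * [exp(-lambda_A*t) - exp(-lambda_B*t)]
exp(-0.2967*24) = 8.081200e-04; exp(-0.4866*24) = 8.474914e-06
N_B = 0.2967 * 360173 / (0.4866 - 0.2967) * (8.081200e-04 - 8.474914e-06)
N_B = 449.99

449.99


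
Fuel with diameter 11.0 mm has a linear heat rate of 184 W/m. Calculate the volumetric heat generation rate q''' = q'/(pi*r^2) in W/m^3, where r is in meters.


r = D / 2 / 1000 = 11.0 / 2 / 1000 = 0.0055 m
q''' = q' / (pi * r^2)
q''' = 184 / (pi * 0.0055^2)
q''' = 1.9362e+06 W/m^3

1.9362e+06


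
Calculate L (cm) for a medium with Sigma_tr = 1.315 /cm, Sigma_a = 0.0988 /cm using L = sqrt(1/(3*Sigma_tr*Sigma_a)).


D = 1 / (3 * Sigma_tr) = 1 / (3 * 1.315) = 0.2534854 cm
L = sqrt(D / Sigma_a)
L = sqrt(0.2534854 / 0.0988)
L = 1.6018 cm

1.6018


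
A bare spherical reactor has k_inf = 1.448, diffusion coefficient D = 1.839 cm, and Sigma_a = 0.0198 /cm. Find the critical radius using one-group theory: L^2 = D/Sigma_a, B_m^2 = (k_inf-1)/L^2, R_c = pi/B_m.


L^2 = D / Sigma_a = 1.839 / 0.0198 = 92.87879 cm^2
B_m^2 = (k_inf - 1) / L^2 = (1.448 - 1) / 92.87879 = 0.004823491 /cm^2
For a bare sphere: B_g = pi/R, so R_c = pi / sqrt(B_m^2)
R_c = pi / sqrt(0.004823491) = 45.234 cm

45.234


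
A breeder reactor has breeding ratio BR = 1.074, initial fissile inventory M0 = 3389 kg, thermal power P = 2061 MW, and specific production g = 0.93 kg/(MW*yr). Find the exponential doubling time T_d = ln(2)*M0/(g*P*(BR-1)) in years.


Breeding gain G = BR - 1 = 1.074 - 1 = 0.074
Fissile production rate = g * P * G = 0.93 * 2061 * 0.074 = 141.83802 kg/yr
T_d = ln(2) * M0 / (g * P * G)
T_d = ln(2) * 3389 / 141.83802 = 16.562 yr

16.562


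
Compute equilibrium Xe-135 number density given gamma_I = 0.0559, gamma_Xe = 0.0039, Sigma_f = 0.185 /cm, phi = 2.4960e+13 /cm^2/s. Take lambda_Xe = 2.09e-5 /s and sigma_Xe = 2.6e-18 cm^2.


Xe_eq = (gamma_I + gamma_Xe) * Sigma_f * phi / (lambda_Xe + sigma_Xe * phi)
Numerator = (0.0559 + 0.0039) * 0.185 * 2.4960e+13 = 2.761325e+11
Denominator = 2.09e-5 + 2.6e-18 * 2.4960e+13 = 8.579600e-05
Xe_eq = 2.761325e+11 / 8.579600e-05 = 3.2185e+15 /cm^3

3.2185e+15


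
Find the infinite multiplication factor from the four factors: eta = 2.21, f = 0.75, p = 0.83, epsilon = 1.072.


k_inf = eta * f * p * epsilon
k_inf = 2.21 * 0.75 * 0.83 * 1.072
k_inf = 1.4748

1.4748


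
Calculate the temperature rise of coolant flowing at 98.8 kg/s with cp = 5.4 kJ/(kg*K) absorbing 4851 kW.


dT = Q / (m_dot * cp)
dT = 4851 / (98.8 * 5.4)
dT = 9.0924 C

9.0924


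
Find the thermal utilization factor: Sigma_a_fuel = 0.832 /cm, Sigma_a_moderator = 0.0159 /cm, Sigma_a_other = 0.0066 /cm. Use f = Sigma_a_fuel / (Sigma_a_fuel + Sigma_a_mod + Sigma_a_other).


f = Sigma_a_fuel / (Sigma_a_fuel + Sigma_a_mod + Sigma_a_other)
f = 0.832 / (0.832 + 0.0159 + 0.0066)
f = 0.97367

0.97367


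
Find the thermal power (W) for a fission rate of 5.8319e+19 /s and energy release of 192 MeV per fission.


P = fission_rate * E_MeV * 1.602e-13
P = 5.8319e+19 * 192 * 1.602e-13
P = 1.7938e+09 W

1.7938e+09


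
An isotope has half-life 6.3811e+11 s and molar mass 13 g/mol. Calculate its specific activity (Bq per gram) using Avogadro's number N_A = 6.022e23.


lambda = ln(2) / t_half = ln(2) / 6.3811e+11 = 1.086250e-12 /s
SA = lambda * N_A / M
SA = 1.086250e-12 * 6.022e23 / 13
SA = 5.0318e+10 Bq/g

5.0318e+10


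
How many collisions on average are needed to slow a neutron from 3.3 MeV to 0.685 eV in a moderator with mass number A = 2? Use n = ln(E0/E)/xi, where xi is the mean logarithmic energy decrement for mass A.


xi = 1 + (A-1)^2/(2A)*ln((A-1)/(A+1)) = 0.7253469 (for A = 2)
n = ln(E0/E) / xi
n = ln(3.3e6 / 0.685) / 0.7253469
n = ln(4.817518e+06) / 0.7253469 = 21.214

21.214


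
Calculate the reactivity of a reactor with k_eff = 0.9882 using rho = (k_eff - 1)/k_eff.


rho = (k_eff - 1) / k_eff
rho = (0.9882 - 1) / 0.9882
rho = -0.011941

-0.011941


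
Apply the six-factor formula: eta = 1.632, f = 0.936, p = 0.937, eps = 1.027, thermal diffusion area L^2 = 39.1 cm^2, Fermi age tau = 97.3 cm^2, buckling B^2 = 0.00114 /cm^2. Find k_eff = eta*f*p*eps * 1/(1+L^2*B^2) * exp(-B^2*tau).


k_inf = eta*f*p*eps = 1.632*0.936*0.937*1.027 = 1.469962
P_TNL = 1/(1 + L^2*B^2) = 1/(1 + 39.1*0.00114) = 0.9573281
P_FNL = exp(-B^2*tau) = exp(-0.00114*97.3) = 0.8950086
k_eff = k_inf * P_TNL * P_FNL = 1.469962 * 0.9573281 * 0.8950086
k_eff = 1.2595

1.2595


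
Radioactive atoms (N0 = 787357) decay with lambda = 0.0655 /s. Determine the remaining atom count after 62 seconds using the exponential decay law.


N = N0 * exp(-lambda * t)
N = 787357 * exp(-0.0655 * 62)
N = 13568

13568


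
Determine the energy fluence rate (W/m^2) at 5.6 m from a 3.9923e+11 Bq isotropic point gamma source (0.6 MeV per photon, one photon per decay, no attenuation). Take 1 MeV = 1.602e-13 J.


psi = A * E * 1.602e-13 / (4*pi*r^2)
psi = 3.9923e+11 * 0.6 * 1.602e-13 / (4*pi*5.6^2)
psi = 9.7376e-05 W/m^2

9.7376e-05


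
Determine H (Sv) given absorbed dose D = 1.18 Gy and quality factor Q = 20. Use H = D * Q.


H = D * Q
H = 1.18 * 20
H = 23.600 Sv

23.600


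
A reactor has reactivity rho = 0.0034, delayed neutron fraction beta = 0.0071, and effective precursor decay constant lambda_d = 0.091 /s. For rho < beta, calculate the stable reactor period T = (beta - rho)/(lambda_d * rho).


T = (beta - rho) / (lambda_d * rho)
T = (0.0071 - 0.0034) / (0.091 * 0.0034)
T = 11.959 s

11.959


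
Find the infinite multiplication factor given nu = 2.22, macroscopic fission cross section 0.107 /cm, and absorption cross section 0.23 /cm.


k_inf = nu * Sigma_f / Sigma_a
k_inf = 2.22 * 0.107 / 0.23
k_inf = 1.0328

1.0328


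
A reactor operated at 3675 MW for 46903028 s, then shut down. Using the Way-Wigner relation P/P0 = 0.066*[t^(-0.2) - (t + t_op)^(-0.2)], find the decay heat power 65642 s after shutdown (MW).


P/P0 = 0.066 * [t^(-0.2) - (t + t_op)^(-0.2)]
P/P0 = 0.066 * [65642^(-0.2) - (65642 + 46903028)^(-0.2)]
P/P0 = 0.066 * [0.1087837 - 0.02921718] = 0.005251390
P = 3675 * 0.005251390 = 19.299 MW

19.299


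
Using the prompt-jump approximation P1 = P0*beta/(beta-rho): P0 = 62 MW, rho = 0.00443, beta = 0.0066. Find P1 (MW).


P1/P0 = beta / (beta - rho)
P1/P0 = 0.0066 / (0.0066 - 0.00443) = 3.041475
P1 = 62 * 3.041475 = 188.57 MW

188.57


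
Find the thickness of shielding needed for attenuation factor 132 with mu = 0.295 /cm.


x = ln(factor) / mu
x = ln(132) / 0.295
x = 16.552 cm

16.552


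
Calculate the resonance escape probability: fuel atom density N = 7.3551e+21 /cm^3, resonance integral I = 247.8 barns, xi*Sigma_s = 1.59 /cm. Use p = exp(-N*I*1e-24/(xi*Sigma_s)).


p = exp(-N * I * 1e-24 / (xi*Sigma_s))
p = exp(-7.3551e+21 * 247.8 * 1e-24 / 1.59)
p = 0.31782

0.31782


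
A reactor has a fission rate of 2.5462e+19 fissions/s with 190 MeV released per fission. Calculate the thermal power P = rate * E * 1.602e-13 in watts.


P = fission_rate * E_MeV * 1.602e-13
P = 2.5462e+19 * 190 * 1.602e-13
P = 7.7501e+08 W

7.7501e+08


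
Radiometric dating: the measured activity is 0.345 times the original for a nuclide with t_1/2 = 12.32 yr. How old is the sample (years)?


lambda = ln(2) / t_half = ln(2) / 12.32 = 0.05626195 /yr
t = -ln(A/A0) / lambda
t = -ln(0.345) / 0.05626195
t = 18.915 yr

18.915


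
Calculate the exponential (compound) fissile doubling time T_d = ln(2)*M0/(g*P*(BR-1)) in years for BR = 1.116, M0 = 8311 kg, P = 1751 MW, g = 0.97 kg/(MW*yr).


Breeding gain G = BR - 1 = 1.116 - 1 = 0.116
Fissile production rate = g * P * G = 0.97 * 1751 * 0.116 = 197.02252 kg/yr
T_d = ln(2) * M0 / (g * P * G)
T_d = ln(2) * 8311 / 197.02252 = 29.239 yr

29.239


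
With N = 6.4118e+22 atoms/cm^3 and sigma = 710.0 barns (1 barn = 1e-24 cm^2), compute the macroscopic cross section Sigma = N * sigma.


Sigma = N * sigma_barns * 1e-24
Sigma = 6.4118e+22 * 710.0 * 1e-24
Sigma = 45.524 /cm

45.524


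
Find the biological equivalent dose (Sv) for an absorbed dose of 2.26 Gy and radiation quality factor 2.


H = D * Q
H = 2.26 * 2
H = 4.5200 Sv

4.5200


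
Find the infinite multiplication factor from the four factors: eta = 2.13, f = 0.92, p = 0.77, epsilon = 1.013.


k_inf = eta * f * p * epsilon
k_inf = 2.13 * 0.92 * 0.77 * 1.013
k_inf = 1.5285

1.5285


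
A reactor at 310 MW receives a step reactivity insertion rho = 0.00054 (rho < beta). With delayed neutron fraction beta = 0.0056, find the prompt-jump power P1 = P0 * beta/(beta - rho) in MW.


P1/P0 = beta / (beta - rho)
P1/P0 = 0.0056 / (0.0056 - 0.00054) = 1.106719
P1 = 310 * 1.106719 = 343.08 MW

343.08


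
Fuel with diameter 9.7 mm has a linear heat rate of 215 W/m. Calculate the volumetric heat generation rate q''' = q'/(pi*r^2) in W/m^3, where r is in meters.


r = D / 2 / 1000 = 9.7 / 2 / 1000 = 0.00485 m
q''' = q' / (pi * r^2)
q''' = 215 / (pi * 0.00485^2)
q''' = 2.9094e+06 W/m^3

2.9094e+06


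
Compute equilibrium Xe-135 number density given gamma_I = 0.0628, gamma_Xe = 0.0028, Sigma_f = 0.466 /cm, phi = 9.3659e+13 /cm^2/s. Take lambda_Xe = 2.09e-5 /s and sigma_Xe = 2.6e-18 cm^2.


Xe_eq = (gamma_I + gamma_Xe) * Sigma_f * phi / (lambda_Xe + sigma_Xe * phi)
Numerator = (0.0628 + 0.0028) * 0.466 * 9.3659e+13 = 2.863118e+12
Denominator = 2.09e-5 + 2.6e-18 * 9.3659e+13 = 2.644134e-04
Xe_eq = 2.863118e+12 / 2.644134e-04 = 1.0828e+16 /cm^3

1.0828e+16


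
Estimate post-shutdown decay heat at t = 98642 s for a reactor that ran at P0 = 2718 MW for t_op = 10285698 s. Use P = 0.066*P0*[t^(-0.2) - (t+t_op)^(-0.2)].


P/P0 = 0.066 * [t^(-0.2) - (t + t_op)^(-0.2)]
P/P0 = 0.066 * [98642^(-0.2) - (98642 + 10285698)^(-0.2)]
P/P0 = 0.066 * [0.1002738 - 0.03951156] = 0.004010308
P = 2718 * 0.004010308 = 10.900 MW

10.900


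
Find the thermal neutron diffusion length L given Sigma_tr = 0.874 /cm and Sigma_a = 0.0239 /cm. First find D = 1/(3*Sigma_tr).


D = 1 / (3 * Sigma_tr) = 1 / (3 * 0.874) = 0.3813883 cm
L = sqrt(D / Sigma_a)
L = sqrt(0.3813883 / 0.0239)
L = 3.9947 cm

3.9947


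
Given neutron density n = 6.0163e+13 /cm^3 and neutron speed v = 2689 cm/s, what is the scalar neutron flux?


phi = n * v
phi = 6.0163e+13 * 2689
phi = 1.6178e+17 /cm^2/s

1.6178e+17


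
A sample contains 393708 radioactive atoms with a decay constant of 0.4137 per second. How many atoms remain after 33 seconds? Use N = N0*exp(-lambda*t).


N = N0 * exp(-lambda * t)
N = 393708 * exp(-0.4137 * 33)
N = 0.46360

0.46360


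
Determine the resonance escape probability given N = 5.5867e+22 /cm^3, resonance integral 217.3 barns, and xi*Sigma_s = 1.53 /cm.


p = exp(-N * I * 1e-24 / (xi*Sigma_s))
p = exp(-5.5867e+22 * 217.3 * 1e-24 / 1.53)
p = 3.5814e-04

3.5814e-04


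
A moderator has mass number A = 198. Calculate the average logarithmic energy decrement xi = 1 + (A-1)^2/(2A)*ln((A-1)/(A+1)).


xi = 1 + (A-1)^2/(2A) * ln((A-1)/(A+1))
xi = 1 + (198-1)^2/(2*198) * ln((198-1)/(198 +1))
xi = 0.010067

0.010067


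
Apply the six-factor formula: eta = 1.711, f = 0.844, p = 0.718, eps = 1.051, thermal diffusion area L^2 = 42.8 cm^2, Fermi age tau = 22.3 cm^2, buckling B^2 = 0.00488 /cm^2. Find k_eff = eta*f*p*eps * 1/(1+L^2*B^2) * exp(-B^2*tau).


k_inf = eta*f*p*eps = 1.711*0.844*0.718*1.051 = 1.089732
P_TNL = 1/(1 + L^2*B^2) = 1/(1 + 42.8*0.00488) = 0.8272229
P_FNL = exp(-B^2*tau) = exp(-0.00488*22.3) = 0.8968883
k_eff = k_inf * P_TNL * P_FNL = 1.089732 * 0.8272229 * 0.8968883
k_eff = 0.80850

0.80850


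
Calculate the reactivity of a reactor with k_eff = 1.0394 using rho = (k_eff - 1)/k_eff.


rho = (k_eff - 1) / k_eff
rho = (1.0394 - 1) / 1.0394
rho = 0.037906

0.037906


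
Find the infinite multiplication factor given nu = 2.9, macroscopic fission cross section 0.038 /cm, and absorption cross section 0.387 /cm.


k_inf = nu * Sigma_f / Sigma_a
k_inf = 2.9 * 0.038 / 0.387
k_inf = 0.28475

0.28475


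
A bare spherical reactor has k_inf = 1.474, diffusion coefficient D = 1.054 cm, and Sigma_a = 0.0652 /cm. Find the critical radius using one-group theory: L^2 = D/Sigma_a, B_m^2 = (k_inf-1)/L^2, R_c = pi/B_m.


L^2 = D / Sigma_a = 1.054 / 0.0652 = 16.16564 cm^2
B_m^2 = (k_inf - 1) / L^2 = (1.474 - 1) / 16.16564 = 0.02932145 /cm^2
For a bare sphere: B_g = pi/R, so R_c = pi / sqrt(B_m^2)
R_c = pi / sqrt(0.02932145) = 18.347 cm

18.347


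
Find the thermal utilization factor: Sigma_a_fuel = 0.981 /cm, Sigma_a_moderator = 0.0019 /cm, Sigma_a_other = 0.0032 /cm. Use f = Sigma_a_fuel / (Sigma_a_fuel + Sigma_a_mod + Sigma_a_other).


f = Sigma_a_fuel / (Sigma_a_fuel + Sigma_a_mod + Sigma_a_other)
f = 0.981 / (0.981 + 0.0019 + 0.0032)
f = 0.99483

0.99483


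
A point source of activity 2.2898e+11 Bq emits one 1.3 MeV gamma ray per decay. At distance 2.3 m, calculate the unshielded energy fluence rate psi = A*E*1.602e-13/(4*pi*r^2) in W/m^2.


psi = A * E * 1.602e-13 / (4*pi*r^2)
psi = 2.2898e+11 * 1.3 * 1.602e-13 / (4*pi*2.3^2)
psi = 7.1736e-04 W/m^2

7.1736e-04
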